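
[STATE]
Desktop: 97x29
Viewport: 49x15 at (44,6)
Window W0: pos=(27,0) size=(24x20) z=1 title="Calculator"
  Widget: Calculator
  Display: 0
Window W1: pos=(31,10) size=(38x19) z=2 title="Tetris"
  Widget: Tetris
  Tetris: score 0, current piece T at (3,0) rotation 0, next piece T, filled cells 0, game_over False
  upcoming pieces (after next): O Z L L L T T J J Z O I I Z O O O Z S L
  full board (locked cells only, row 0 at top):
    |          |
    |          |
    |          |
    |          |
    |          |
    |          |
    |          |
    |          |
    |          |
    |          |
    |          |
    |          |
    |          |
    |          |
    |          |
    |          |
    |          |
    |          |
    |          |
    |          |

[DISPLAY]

┤     ┃                                          
│     ┃                                          
┤     ┃                                          
│     ┃                                          
━━━━━━━━━━━━━━━━━━━━━━━━┓                        
                        ┃                        
────────────────────────┨                        
ext:                    ┃                        
▒                       ┃                        
▒▒                      ┃                        
                        ┃                        
                        ┃                        
                        ┃                        
core:                   ┃                        
                        ┃                        


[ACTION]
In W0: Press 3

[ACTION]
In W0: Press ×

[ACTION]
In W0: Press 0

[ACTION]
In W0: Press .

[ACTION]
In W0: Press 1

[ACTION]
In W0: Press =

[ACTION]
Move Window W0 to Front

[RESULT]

┤     ┃                                          
│     ┃                                          
┤     ┃                                          
│     ┃                                          
┤     ┃━━━━━━━━━━━━━━━━━┓                        
│     ┃                 ┃                        
┤     ┃─────────────────┨                        
│     ┃                 ┃                        
┘     ┃                 ┃                        
      ┃                 ┃                        
      ┃                 ┃                        
      ┃                 ┃                        
      ┃                 ┃                        
━━━━━━┛                 ┃                        
                        ┃                        


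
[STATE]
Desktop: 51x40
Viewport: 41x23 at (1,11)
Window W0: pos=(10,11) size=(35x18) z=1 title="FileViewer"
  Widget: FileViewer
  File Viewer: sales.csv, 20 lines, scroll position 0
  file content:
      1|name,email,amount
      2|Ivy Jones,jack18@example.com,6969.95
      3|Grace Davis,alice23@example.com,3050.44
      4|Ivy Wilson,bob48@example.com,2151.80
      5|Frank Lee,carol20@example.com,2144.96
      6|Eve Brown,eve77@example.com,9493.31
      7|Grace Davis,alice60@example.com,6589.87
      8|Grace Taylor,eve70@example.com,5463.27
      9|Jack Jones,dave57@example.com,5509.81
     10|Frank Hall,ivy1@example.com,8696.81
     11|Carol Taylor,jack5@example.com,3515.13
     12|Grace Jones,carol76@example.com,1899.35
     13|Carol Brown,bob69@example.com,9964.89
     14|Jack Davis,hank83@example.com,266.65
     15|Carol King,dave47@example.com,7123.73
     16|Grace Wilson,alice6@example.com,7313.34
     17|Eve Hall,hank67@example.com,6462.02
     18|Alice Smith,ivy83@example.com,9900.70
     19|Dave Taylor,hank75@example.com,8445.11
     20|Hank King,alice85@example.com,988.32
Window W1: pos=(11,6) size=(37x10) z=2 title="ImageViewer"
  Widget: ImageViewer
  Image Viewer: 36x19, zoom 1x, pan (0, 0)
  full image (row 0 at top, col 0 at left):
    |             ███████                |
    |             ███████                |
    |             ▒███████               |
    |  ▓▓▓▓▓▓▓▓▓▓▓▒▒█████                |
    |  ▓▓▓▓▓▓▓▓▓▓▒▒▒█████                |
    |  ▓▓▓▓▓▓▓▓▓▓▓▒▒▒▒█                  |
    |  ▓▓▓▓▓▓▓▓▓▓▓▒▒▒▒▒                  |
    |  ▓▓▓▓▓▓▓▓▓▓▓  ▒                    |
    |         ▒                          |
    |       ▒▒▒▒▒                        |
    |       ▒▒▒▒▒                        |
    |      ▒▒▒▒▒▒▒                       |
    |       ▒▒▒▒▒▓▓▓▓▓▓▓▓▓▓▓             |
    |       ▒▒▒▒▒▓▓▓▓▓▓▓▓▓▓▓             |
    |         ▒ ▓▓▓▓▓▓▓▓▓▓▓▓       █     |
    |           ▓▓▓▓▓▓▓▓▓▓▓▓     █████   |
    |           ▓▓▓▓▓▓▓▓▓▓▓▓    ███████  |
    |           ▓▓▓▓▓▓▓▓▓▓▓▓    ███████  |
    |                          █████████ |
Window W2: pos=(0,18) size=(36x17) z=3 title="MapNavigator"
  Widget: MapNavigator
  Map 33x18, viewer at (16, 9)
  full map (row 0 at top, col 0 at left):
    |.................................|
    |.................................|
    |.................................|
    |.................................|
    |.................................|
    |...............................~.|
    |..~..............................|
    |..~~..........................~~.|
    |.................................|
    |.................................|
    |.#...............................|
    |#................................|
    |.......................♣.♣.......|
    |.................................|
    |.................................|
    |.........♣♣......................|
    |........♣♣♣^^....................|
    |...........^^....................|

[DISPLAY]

         ┏┃             ▒███████         
         ┃┃  ▓▓▓▓▓▓▓▓▓▓▓▒▒█████          
         ┠┃  ▓▓▓▓▓▓▓▓▓▓▒▒▒█████          
         ┃┃  ▓▓▓▓▓▓▓▓▓▓▓▒▒▒▒█            
         ┃┗━━━━━━━━━━━━━━━━━━━━━━━━━━━━━━
         ┃Grace Davis,alice23@example.com
         ┃Ivy Wilson,bob48@example.com,21
━━━━━━━━━━━━━━━━━━━━━━━━━━━━━━━━━━┓.com,2
 MapNavigator                     ┃om,949
──────────────────────────────────┨le.com
 .................................┃e.com,
 .................................┃.com,5
 ...............................~.┃om,869
 ..~..............................┃e.com,
 ..~~..........................~~.┃le.com
 .................................┃.com,9
 ................@................┃.com,2
 .#...............................┃━━━━━━
 #................................┃      
 .......................♣.♣.......┃      
 .................................┃      
 .................................┃      
 .........♣♣......................┃      


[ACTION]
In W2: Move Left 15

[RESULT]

         ┏┃             ▒███████         
         ┃┃  ▓▓▓▓▓▓▓▓▓▓▓▒▒█████          
         ┠┃  ▓▓▓▓▓▓▓▓▓▓▒▒▒█████          
         ┃┃  ▓▓▓▓▓▓▓▓▓▓▓▒▒▒▒█            
         ┃┗━━━━━━━━━━━━━━━━━━━━━━━━━━━━━━
         ┃Grace Davis,alice23@example.com
         ┃Ivy Wilson,bob48@example.com,21
━━━━━━━━━━━━━━━━━━━━━━━━━━━━━━━━━━┓.com,2
 MapNavigator                     ┃om,949
──────────────────────────────────┨le.com
                ..................┃e.com,
                ..................┃.com,5
                ..................┃om,869
                ..~...............┃e.com,
                ..~~..............┃le.com
                ..................┃.com,9
                .@................┃.com,2
                .#................┃━━━━━━
                #.................┃      
                ..................┃      
                ..................┃      
                ..................┃      
                .........♣♣.......┃      


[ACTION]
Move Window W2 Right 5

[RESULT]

         ┏┃             ▒███████         
         ┃┃  ▓▓▓▓▓▓▓▓▓▓▓▒▒█████          
         ┠┃  ▓▓▓▓▓▓▓▓▓▓▒▒▒█████          
         ┃┃  ▓▓▓▓▓▓▓▓▓▓▓▒▒▒▒█            
         ┃┗━━━━━━━━━━━━━━━━━━━━━━━━━━━━━━
         ┃Grace Davis,alice23@example.com
         ┃Ivy Wilson,bob48@example.com,21
    ┏━━━━━━━━━━━━━━━━━━━━━━━━━━━━━━━━━━┓2
    ┃ MapNavigator                     ┃9
    ┠──────────────────────────────────┨m
    ┃                ..................┃,
    ┃                ..................┃5
    ┃                ..................┃9
    ┃                ..~...............┃,
    ┃                ..~~..............┃m
    ┃                ..................┃9
    ┃                .@................┃2
    ┃                .#................┃━
    ┃                #.................┃ 
    ┃                ..................┃ 
    ┃                ..................┃ 
    ┃                ..................┃ 
    ┃                .........♣♣.......┃ 


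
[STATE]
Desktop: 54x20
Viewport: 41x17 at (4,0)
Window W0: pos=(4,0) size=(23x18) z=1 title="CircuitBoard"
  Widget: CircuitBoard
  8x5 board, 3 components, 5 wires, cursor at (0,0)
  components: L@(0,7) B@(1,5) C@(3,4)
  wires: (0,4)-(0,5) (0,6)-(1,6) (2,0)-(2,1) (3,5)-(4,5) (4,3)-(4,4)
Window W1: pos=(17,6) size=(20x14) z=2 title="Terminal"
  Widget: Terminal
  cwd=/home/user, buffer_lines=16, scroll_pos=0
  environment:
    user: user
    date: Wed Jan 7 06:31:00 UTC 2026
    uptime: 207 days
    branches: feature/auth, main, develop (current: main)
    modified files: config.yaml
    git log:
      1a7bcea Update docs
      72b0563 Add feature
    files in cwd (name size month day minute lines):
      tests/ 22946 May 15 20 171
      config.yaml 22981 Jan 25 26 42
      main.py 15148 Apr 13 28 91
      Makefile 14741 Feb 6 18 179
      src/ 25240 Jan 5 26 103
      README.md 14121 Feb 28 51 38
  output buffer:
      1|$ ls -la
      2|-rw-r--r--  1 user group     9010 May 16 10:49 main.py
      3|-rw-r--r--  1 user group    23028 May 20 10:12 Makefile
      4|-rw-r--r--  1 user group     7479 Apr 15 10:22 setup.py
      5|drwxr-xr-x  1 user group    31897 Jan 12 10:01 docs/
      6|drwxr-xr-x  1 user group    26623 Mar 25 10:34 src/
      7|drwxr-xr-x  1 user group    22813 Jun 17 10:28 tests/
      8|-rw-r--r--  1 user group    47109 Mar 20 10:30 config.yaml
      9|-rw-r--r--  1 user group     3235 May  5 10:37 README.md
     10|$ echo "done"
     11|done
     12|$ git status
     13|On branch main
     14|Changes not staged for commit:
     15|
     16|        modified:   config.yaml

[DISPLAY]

┏━━━━━━━━━━━━━━━━━━━━━┓                  
┃ CircuitBoard        ┃                  
┠─────────────────────┨                  
┃   0 1 2 3 4 5 6 7   ┃                  
┃0  [.]              ·┃                  
┃                     ┃                  
┃1           ┏━━━━━━━━━━━━━━━━━━┓        
┃            ┃ Terminal         ┃        
┃2   · ─ ·   ┠──────────────────┨        
┃            ┃$ ls -la          ┃        
┃3           ┃-rw-r--r--  1 user┃        
┃            ┃-rw-r--r--  1 user┃        
┃4           ┃-rw-r--r--  1 user┃        
┃Cursor: (0,0┃drwxr-xr-x  1 user┃        
┃            ┃drwxr-xr-x  1 user┃        
┃            ┃drwxr-xr-x  1 user┃        
┃            ┃-rw-r--r--  1 user┃        


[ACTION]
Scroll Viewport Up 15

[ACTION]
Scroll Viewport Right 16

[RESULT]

━━━━━━━━━━━━━┓                           
Board        ┃                           
─────────────┨                           
 3 4 5 6 7   ┃                           
            ·┃                           
             ┃                           
    ┏━━━━━━━━━━━━━━━━━━┓                 
    ┃ Terminal         ┃                 
·   ┠──────────────────┨                 
    ┃$ ls -la          ┃                 
    ┃-rw-r--r--  1 user┃                 
    ┃-rw-r--r--  1 user┃                 
    ┃-rw-r--r--  1 user┃                 
(0,0┃drwxr-xr-x  1 user┃                 
    ┃drwxr-xr-x  1 user┃                 
    ┃drwxr-xr-x  1 user┃                 
    ┃-rw-r--r--  1 user┃                 


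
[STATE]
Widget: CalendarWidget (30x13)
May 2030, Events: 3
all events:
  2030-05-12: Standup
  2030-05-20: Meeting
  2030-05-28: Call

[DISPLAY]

           May 2030           
Mo Tu We Th Fr Sa Su          
       1  2  3  4  5          
 6  7  8  9 10 11 12*         
13 14 15 16 17 18 19          
20* 21 22 23 24 25 26         
27 28* 29 30 31               
                              
                              
                              
                              
                              
                              


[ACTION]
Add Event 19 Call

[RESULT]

           May 2030           
Mo Tu We Th Fr Sa Su          
       1  2  3  4  5          
 6  7  8  9 10 11 12*         
13 14 15 16 17 18 19*         
20* 21 22 23 24 25 26         
27 28* 29 30 31               
                              
                              
                              
                              
                              
                              


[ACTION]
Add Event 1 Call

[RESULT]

           May 2030           
Mo Tu We Th Fr Sa Su          
       1*  2  3  4  5         
 6  7  8  9 10 11 12*         
13 14 15 16 17 18 19*         
20* 21 22 23 24 25 26         
27 28* 29 30 31               
                              
                              
                              
                              
                              
                              


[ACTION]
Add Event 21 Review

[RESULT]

           May 2030           
Mo Tu We Th Fr Sa Su          
       1*  2  3  4  5         
 6  7  8  9 10 11 12*         
13 14 15 16 17 18 19*         
20* 21* 22 23 24 25 26        
27 28* 29 30 31               
                              
                              
                              
                              
                              
                              


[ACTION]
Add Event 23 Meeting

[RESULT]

           May 2030           
Mo Tu We Th Fr Sa Su          
       1*  2  3  4  5         
 6  7  8  9 10 11 12*         
13 14 15 16 17 18 19*         
20* 21* 22 23* 24 25 26       
27 28* 29 30 31               
                              
                              
                              
                              
                              
                              


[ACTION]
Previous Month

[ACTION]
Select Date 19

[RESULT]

          April 2030          
Mo Tu We Th Fr Sa Su          
 1  2  3  4  5  6  7          
 8  9 10 11 12 13 14          
15 16 17 18 [19] 20 21        
22 23 24 25 26 27 28          
29 30                         
                              
                              
                              
                              
                              
                              


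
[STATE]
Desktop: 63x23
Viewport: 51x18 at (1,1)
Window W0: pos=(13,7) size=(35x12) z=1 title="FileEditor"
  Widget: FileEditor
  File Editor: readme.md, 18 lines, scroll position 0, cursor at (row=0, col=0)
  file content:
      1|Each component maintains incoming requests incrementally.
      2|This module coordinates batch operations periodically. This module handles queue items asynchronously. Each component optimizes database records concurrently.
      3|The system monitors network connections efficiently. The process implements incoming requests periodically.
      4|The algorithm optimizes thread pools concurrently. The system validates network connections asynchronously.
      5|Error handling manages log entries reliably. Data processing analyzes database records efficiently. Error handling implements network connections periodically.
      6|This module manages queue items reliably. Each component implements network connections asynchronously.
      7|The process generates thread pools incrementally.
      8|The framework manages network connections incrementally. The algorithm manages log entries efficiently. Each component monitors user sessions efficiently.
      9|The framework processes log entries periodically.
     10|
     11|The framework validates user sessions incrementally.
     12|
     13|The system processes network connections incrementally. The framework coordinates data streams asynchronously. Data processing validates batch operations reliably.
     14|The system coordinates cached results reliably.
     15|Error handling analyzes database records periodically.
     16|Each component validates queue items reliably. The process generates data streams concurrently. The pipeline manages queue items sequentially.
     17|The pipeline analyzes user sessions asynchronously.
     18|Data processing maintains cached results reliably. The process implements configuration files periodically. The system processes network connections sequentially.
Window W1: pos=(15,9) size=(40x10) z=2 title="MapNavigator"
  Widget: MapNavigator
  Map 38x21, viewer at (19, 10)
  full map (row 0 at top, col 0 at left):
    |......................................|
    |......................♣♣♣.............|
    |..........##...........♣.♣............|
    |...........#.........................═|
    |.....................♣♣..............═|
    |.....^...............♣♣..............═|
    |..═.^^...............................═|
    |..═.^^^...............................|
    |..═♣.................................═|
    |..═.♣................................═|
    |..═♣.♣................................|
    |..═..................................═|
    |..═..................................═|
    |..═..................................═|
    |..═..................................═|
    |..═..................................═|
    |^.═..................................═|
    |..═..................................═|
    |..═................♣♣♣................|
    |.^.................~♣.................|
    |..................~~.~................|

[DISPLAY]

                                                   
                                                   
                                                   
                                                   
                                                   
                                                   
            ┏━━━━━━━━━━━━━━━━━━━━━━━━━━━━━━━━━┓    
            ┃ FileEditor                      ┃    
            ┠─┏━━━━━━━━━━━━━━━━━━━━━━━━━━━━━━━━━━━━
            ┃█┃ MapNavigator                       
            ┃T┠────────────────────────────────────
            ┃T┃..═.^^^.............................
            ┃T┃..═♣................................
            ┃E┃..═.♣...............................
            ┃T┃..═♣.♣.............@................
            ┃T┃..═.................................
            ┃T┃..═.................................
            ┗━┗━━━━━━━━━━━━━━━━━━━━━━━━━━━━━━━━━━━━


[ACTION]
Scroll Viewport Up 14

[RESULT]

                                                   
                                                   
                                                   
                                                   
                                                   
                                                   
                                                   
            ┏━━━━━━━━━━━━━━━━━━━━━━━━━━━━━━━━━┓    
            ┃ FileEditor                      ┃    
            ┠─┏━━━━━━━━━━━━━━━━━━━━━━━━━━━━━━━━━━━━
            ┃█┃ MapNavigator                       
            ┃T┠────────────────────────────────────
            ┃T┃..═.^^^.............................
            ┃T┃..═♣................................
            ┃E┃..═.♣...............................
            ┃T┃..═♣.♣.............@................
            ┃T┃..═.................................
            ┃T┃..═.................................


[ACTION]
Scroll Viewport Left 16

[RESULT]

                                                   
                                                   
                                                   
                                                   
                                                   
                                                   
                                                   
             ┏━━━━━━━━━━━━━━━━━━━━━━━━━━━━━━━━━┓   
             ┃ FileEditor                      ┃   
             ┠─┏━━━━━━━━━━━━━━━━━━━━━━━━━━━━━━━━━━━
             ┃█┃ MapNavigator                      
             ┃T┠───────────────────────────────────
             ┃T┃..═.^^^............................
             ┃T┃..═♣...............................
             ┃E┃..═.♣..............................
             ┃T┃..═♣.♣.............@...............
             ┃T┃..═................................
             ┃T┃..═................................


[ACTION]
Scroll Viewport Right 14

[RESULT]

                                                   
                                                   
                                                   
                                                   
                                                   
                                                   
                                                   
 ┏━━━━━━━━━━━━━━━━━━━━━━━━━━━━━━━━━┓               
 ┃ FileEditor                      ┃               
 ┠─┏━━━━━━━━━━━━━━━━━━━━━━━━━━━━━━━━━━━━━━┓        
 ┃█┃ MapNavigator                         ┃        
 ┃T┠──────────────────────────────────────┨        
 ┃T┃..═.^^^...............................┃        
 ┃T┃..═♣.................................═┃        
 ┃E┃..═.♣................................═┃        
 ┃T┃..═♣.♣.............@..................┃        
 ┃T┃..═..................................═┃        
 ┃T┃..═..................................═┃        


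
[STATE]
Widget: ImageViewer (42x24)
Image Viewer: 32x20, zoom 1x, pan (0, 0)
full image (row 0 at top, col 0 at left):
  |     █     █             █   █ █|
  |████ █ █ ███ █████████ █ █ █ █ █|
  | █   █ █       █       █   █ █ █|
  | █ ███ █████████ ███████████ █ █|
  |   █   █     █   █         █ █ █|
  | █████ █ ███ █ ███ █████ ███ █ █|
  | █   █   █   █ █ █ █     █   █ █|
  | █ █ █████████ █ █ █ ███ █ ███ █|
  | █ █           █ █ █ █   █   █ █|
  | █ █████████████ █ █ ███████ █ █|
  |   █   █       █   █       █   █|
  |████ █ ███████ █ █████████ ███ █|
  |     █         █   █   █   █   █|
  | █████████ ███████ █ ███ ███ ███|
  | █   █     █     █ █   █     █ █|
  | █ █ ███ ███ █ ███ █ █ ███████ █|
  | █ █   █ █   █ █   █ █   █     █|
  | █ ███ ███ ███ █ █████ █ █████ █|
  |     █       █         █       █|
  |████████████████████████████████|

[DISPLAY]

     █     █             █   █ █          
████ █ █ ███ █████████ █ █ █ █ █          
 █   █ █       █       █   █ █ █          
 █ ███ █████████ ███████████ █ █          
   █   █     █   █         █ █ █          
 █████ █ ███ █ ███ █████ ███ █ █          
 █   █   █   █ █ █ █     █   █ █          
 █ █ █████████ █ █ █ ███ █ ███ █          
 █ █           █ █ █ █   █   █ █          
 █ █████████████ █ █ ███████ █ █          
   █   █       █   █       █   █          
████ █ ███████ █ █████████ ███ █          
     █         █   █   █   █   █          
 █████████ ███████ █ ███ ███ ███          
 █   █     █     █ █   █     █ █          
 █ █ ███ ███ █ ███ █ █ ███████ █          
 █ █   █ █   █ █   █ █   █     █          
 █ ███ ███ ███ █ █████ █ █████ █          
     █       █         █       █          
████████████████████████████████          
                                          
                                          
                                          
                                          


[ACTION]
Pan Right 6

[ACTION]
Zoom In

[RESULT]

    ██          ██                        
    ██          ██                        
██  ██  ██  ██████  ██████████████████  ██
██  ██  ██  ██████  ██████████████████  ██
    ██  ██              ██              ██
    ██  ██              ██              ██
██████  ██████████████████  ██████████████
██████  ██████████████████  ██████████████
██      ██          ██      ██            
██      ██          ██      ██            
██████  ██  ██████  ██  ██████  ██████████
██████  ██  ██████  ██  ██████  ██████████
    ██      ██      ██  ██  ██  ██        
    ██      ██      ██  ██  ██  ██        
██  ██████████████████  ██  ██  ██  ██████
██  ██████████████████  ██  ██  ██  ██████
██                      ██  ██  ██  ██    
██                      ██  ██  ██  ██    
██████████████████████████  ██  ██  ██████
██████████████████████████  ██  ██  ██████
██      ██              ██      ██        
██      ██              ██      ██        
██  ██  ██████████████  ██  ██████████████
██  ██  ██████████████  ██  ██████████████


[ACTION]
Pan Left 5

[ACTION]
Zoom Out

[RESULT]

    █     █             █   █ █           
███ █ █ ███ █████████ █ █ █ █ █           
█   █ █       █       █   █ █ █           
█ ███ █████████ ███████████ █ █           
  █   █     █   █         █ █ █           
█████ █ ███ █ ███ █████ ███ █ █           
█   █   █   █ █ █ █     █   █ █           
█ █ █████████ █ █ █ ███ █ ███ █           
█ █           █ █ █ █   █   █ █           
█ █████████████ █ █ ███████ █ █           
  █   █       █   █       █   █           
███ █ ███████ █ █████████ ███ █           
    █         █   █   █   █   █           
█████████ ███████ █ ███ ███ ███           
█   █     █     █ █   █     █ █           
█ █ ███ ███ █ ███ █ █ ███████ █           
█ █   █ █   █ █   █ █   █     █           
█ ███ ███ ███ █ █████ █ █████ █           
    █       █         █       █           
███████████████████████████████           
                                          
                                          
                                          
                                          


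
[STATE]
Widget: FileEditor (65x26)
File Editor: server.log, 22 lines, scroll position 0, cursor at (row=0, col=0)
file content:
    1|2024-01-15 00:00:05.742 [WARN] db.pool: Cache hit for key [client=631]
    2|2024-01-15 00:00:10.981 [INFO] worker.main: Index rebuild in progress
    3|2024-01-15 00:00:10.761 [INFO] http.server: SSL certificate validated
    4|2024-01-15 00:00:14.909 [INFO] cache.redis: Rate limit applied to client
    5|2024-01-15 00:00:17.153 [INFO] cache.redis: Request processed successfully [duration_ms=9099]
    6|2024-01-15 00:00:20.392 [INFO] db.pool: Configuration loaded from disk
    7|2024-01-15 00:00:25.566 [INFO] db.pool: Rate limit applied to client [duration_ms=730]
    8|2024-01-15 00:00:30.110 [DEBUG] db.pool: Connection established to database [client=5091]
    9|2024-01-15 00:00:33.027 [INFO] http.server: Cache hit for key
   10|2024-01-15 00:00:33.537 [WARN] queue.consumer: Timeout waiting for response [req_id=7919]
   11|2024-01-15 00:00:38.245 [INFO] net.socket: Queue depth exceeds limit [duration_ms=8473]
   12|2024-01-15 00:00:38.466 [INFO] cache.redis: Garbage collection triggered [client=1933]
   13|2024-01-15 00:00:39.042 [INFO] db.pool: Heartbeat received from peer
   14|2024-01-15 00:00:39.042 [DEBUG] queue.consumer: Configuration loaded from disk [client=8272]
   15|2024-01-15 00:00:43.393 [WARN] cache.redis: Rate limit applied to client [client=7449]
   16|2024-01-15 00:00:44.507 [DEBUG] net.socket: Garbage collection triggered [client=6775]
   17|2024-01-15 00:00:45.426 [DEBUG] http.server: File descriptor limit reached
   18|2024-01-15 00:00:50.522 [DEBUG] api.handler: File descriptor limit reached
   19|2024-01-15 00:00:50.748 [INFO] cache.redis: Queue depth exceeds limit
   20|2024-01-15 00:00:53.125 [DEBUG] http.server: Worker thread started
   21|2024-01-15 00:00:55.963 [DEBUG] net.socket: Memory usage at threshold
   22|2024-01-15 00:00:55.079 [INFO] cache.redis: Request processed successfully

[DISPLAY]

█024-01-15 00:00:05.742 [WARN] db.pool: Cache hit for key [clien▲
2024-01-15 00:00:10.981 [INFO] worker.main: Index rebuild in pro█
2024-01-15 00:00:10.761 [INFO] http.server: SSL certificate vali░
2024-01-15 00:00:14.909 [INFO] cache.redis: Rate limit applied t░
2024-01-15 00:00:17.153 [INFO] cache.redis: Request processed su░
2024-01-15 00:00:20.392 [INFO] db.pool: Configuration loaded fro░
2024-01-15 00:00:25.566 [INFO] db.pool: Rate limit applied to cl░
2024-01-15 00:00:30.110 [DEBUG] db.pool: Connection established ░
2024-01-15 00:00:33.027 [INFO] http.server: Cache hit for key   ░
2024-01-15 00:00:33.537 [WARN] queue.consumer: Timeout waiting f░
2024-01-15 00:00:38.245 [INFO] net.socket: Queue depth exceeds l░
2024-01-15 00:00:38.466 [INFO] cache.redis: Garbage collection t░
2024-01-15 00:00:39.042 [INFO] db.pool: Heartbeat received from ░
2024-01-15 00:00:39.042 [DEBUG] queue.consumer: Configuration lo░
2024-01-15 00:00:43.393 [WARN] cache.redis: Rate limit applied t░
2024-01-15 00:00:44.507 [DEBUG] net.socket: Garbage collection t░
2024-01-15 00:00:45.426 [DEBUG] http.server: File descriptor lim░
2024-01-15 00:00:50.522 [DEBUG] api.handler: File descriptor lim░
2024-01-15 00:00:50.748 [INFO] cache.redis: Queue depth exceeds ░
2024-01-15 00:00:53.125 [DEBUG] http.server: Worker thread start░
2024-01-15 00:00:55.963 [DEBUG] net.socket: Memory usage at thre░
2024-01-15 00:00:55.079 [INFO] cache.redis: Request processed su░
                                                                ░
                                                                ░
                                                                ░
                                                                ▼


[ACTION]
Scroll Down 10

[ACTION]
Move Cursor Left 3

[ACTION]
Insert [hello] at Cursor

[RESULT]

hello█024-01-15 00:00:05.742 [WARN] db.pool: Cache hit for key [▲
2024-01-15 00:00:10.981 [INFO] worker.main: Index rebuild in pro█
2024-01-15 00:00:10.761 [INFO] http.server: SSL certificate vali░
2024-01-15 00:00:14.909 [INFO] cache.redis: Rate limit applied t░
2024-01-15 00:00:17.153 [INFO] cache.redis: Request processed su░
2024-01-15 00:00:20.392 [INFO] db.pool: Configuration loaded fro░
2024-01-15 00:00:25.566 [INFO] db.pool: Rate limit applied to cl░
2024-01-15 00:00:30.110 [DEBUG] db.pool: Connection established ░
2024-01-15 00:00:33.027 [INFO] http.server: Cache hit for key   ░
2024-01-15 00:00:33.537 [WARN] queue.consumer: Timeout waiting f░
2024-01-15 00:00:38.245 [INFO] net.socket: Queue depth exceeds l░
2024-01-15 00:00:38.466 [INFO] cache.redis: Garbage collection t░
2024-01-15 00:00:39.042 [INFO] db.pool: Heartbeat received from ░
2024-01-15 00:00:39.042 [DEBUG] queue.consumer: Configuration lo░
2024-01-15 00:00:43.393 [WARN] cache.redis: Rate limit applied t░
2024-01-15 00:00:44.507 [DEBUG] net.socket: Garbage collection t░
2024-01-15 00:00:45.426 [DEBUG] http.server: File descriptor lim░
2024-01-15 00:00:50.522 [DEBUG] api.handler: File descriptor lim░
2024-01-15 00:00:50.748 [INFO] cache.redis: Queue depth exceeds ░
2024-01-15 00:00:53.125 [DEBUG] http.server: Worker thread start░
2024-01-15 00:00:55.963 [DEBUG] net.socket: Memory usage at thre░
2024-01-15 00:00:55.079 [INFO] cache.redis: Request processed su░
                                                                ░
                                                                ░
                                                                ░
                                                                ▼


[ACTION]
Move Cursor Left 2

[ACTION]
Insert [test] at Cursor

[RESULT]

heltest█o2024-01-15 00:00:05.742 [WARN] db.pool: Cache hit for k▲
2024-01-15 00:00:10.981 [INFO] worker.main: Index rebuild in pro█
2024-01-15 00:00:10.761 [INFO] http.server: SSL certificate vali░
2024-01-15 00:00:14.909 [INFO] cache.redis: Rate limit applied t░
2024-01-15 00:00:17.153 [INFO] cache.redis: Request processed su░
2024-01-15 00:00:20.392 [INFO] db.pool: Configuration loaded fro░
2024-01-15 00:00:25.566 [INFO] db.pool: Rate limit applied to cl░
2024-01-15 00:00:30.110 [DEBUG] db.pool: Connection established ░
2024-01-15 00:00:33.027 [INFO] http.server: Cache hit for key   ░
2024-01-15 00:00:33.537 [WARN] queue.consumer: Timeout waiting f░
2024-01-15 00:00:38.245 [INFO] net.socket: Queue depth exceeds l░
2024-01-15 00:00:38.466 [INFO] cache.redis: Garbage collection t░
2024-01-15 00:00:39.042 [INFO] db.pool: Heartbeat received from ░
2024-01-15 00:00:39.042 [DEBUG] queue.consumer: Configuration lo░
2024-01-15 00:00:43.393 [WARN] cache.redis: Rate limit applied t░
2024-01-15 00:00:44.507 [DEBUG] net.socket: Garbage collection t░
2024-01-15 00:00:45.426 [DEBUG] http.server: File descriptor lim░
2024-01-15 00:00:50.522 [DEBUG] api.handler: File descriptor lim░
2024-01-15 00:00:50.748 [INFO] cache.redis: Queue depth exceeds ░
2024-01-15 00:00:53.125 [DEBUG] http.server: Worker thread start░
2024-01-15 00:00:55.963 [DEBUG] net.socket: Memory usage at thre░
2024-01-15 00:00:55.079 [INFO] cache.redis: Request processed su░
                                                                ░
                                                                ░
                                                                ░
                                                                ▼


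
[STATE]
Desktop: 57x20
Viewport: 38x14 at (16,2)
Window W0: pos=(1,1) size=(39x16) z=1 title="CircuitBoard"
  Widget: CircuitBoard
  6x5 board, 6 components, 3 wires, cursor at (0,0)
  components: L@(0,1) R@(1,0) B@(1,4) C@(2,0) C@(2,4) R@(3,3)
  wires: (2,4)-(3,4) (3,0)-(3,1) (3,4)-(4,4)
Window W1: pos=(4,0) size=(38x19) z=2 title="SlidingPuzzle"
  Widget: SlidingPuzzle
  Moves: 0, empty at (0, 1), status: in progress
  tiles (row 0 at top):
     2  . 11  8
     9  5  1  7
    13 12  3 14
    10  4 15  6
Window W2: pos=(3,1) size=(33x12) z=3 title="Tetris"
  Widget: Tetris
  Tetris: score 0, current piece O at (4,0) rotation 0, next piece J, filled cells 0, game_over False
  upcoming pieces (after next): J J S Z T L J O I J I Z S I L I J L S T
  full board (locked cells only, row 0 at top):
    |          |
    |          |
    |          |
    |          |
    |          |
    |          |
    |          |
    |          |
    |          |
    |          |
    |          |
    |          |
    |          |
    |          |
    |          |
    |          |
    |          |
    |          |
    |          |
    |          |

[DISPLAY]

                   ┃─────┨            
───────────────────┨     ┃            
ext:               ┃     ┃            
                   ┃     ┃            
██                 ┃     ┃            
                   ┃     ┃            
                   ┃     ┃            
                   ┃     ┃            
core:              ┃     ┃            
                   ┃     ┃            
━━━━━━━━━━━━━━━━━━━┛     ┃            
                         ┃            
                         ┃            
                         ┃            


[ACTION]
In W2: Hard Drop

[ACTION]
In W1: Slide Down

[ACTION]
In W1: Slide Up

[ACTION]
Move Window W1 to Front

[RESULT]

─────────────────────────┨            
────┬────┐               ┃            
 11 │  8 │               ┃            
────┼────┤               ┃            
  1 │  7 │               ┃            
────┼────┤               ┃            
  3 │ 14 │               ┃            
────┼────┤               ┃            
 15 │  6 │               ┃            
────┴────┘               ┃            
                         ┃            
                         ┃            
                         ┃            
                         ┃            


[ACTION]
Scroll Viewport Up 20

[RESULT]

━━━━━━━━━━━━━━━━━━━━━━━━━┓            
zle                      ┃            
─────────────────────────┨            
────┬────┐               ┃            
 11 │  8 │               ┃            
────┼────┤               ┃            
  1 │  7 │               ┃            
────┼────┤               ┃            
  3 │ 14 │               ┃            
────┼────┤               ┃            
 15 │  6 │               ┃            
────┴────┘               ┃            
                         ┃            
                         ┃            
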